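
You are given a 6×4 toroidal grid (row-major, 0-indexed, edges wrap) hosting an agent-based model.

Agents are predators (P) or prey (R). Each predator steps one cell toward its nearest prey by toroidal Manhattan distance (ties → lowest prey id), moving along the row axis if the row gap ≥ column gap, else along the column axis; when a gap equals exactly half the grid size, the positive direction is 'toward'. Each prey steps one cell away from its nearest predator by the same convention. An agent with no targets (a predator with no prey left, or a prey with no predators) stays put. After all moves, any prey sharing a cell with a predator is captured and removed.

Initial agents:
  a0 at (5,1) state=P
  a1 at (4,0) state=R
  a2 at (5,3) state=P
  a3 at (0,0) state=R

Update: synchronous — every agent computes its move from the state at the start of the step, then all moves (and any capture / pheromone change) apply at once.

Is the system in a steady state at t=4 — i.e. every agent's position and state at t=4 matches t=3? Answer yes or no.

t=1: a0@(4,1):P a1@(3,0):R a2@(4,3):P a3@(1,0):R
t=2: a0@(3,1):P a1@(2,0):R a2@(3,3):P a3@(0,0):R
t=3: a0@(2,1):P a1@(1,0):R a2@(2,3):P a3@(5,0):R
t=4: a0@(1,1):P a1@(0,0):R a2@(1,3):P a3@(4,0):R

no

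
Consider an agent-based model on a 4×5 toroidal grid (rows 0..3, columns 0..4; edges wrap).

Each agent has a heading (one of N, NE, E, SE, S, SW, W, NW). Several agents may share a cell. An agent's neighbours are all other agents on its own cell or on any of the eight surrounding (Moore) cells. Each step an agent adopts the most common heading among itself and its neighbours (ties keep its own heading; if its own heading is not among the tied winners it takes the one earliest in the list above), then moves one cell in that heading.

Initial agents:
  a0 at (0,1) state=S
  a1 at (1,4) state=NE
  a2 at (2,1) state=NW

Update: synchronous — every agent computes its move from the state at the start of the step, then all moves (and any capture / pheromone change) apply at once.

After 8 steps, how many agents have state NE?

1

t=1: a0@(1,1):S a1@(0,0):NE a2@(1,0):NW
t=2: a0@(2,1):S a1@(3,1):NE a2@(0,4):NW
t=3: a0@(3,1):S a1@(2,2):NE a2@(3,3):NW
t=4: a0@(0,1):S a1@(1,3):NE a2@(2,2):NW
t=5: a0@(1,1):S a1@(0,4):NE a2@(1,1):NW
t=6: a0@(2,1):S a1@(3,0):NE a2@(0,0):NW
t=7: a0@(3,1):S a1@(2,1):NE a2@(3,4):NW
t=8: a0@(0,1):S a1@(1,2):NE a2@(2,3):NW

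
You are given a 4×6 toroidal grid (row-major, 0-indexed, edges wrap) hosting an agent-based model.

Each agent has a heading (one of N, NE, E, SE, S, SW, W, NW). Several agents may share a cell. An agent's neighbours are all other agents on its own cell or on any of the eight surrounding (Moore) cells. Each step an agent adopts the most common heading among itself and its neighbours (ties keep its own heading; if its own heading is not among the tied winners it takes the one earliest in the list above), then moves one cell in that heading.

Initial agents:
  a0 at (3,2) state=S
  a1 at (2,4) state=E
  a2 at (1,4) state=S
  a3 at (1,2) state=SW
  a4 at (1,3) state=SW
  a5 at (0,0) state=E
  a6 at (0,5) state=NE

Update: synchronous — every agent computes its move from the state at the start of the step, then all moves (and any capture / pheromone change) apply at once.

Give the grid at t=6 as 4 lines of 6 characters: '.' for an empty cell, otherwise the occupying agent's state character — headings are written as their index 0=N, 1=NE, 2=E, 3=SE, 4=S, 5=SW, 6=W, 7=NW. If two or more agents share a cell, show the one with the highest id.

2.....
2.....
....22
.....2

t=1: a0@(0,2):S a1@(2,5):E a2@(2,4):S a3@(2,1):SW a4@(2,2):SW a5@(0,1):E a6@(3,0):NE
t=2: a0@(1,2):S a1@(2,0):E a2@(3,4):S a3@(3,0):SW a4@(3,1):SW a5@(0,2):E a6@(3,1):E
t=3: a0@(2,2):S a1@(2,1):E a2@(0,4):S a3@(0,5):SW a4@(3,2):E a5@(0,3):E a6@(3,2):E
t=4: a0@(2,3):E a1@(2,2):E a2@(1,4):S a3@(1,4):SW a4@(3,3):E a5@(0,4):E a6@(3,3):E
t=5: a0@(2,4):E a1@(2,3):E a2@(1,5):E a3@(1,5):E a4@(3,4):E a5@(0,5):E a6@(3,4):E
t=6: a0@(2,5):E a1@(2,4):E a2@(1,0):E a3@(1,0):E a4@(3,5):E a5@(0,0):E a6@(3,5):E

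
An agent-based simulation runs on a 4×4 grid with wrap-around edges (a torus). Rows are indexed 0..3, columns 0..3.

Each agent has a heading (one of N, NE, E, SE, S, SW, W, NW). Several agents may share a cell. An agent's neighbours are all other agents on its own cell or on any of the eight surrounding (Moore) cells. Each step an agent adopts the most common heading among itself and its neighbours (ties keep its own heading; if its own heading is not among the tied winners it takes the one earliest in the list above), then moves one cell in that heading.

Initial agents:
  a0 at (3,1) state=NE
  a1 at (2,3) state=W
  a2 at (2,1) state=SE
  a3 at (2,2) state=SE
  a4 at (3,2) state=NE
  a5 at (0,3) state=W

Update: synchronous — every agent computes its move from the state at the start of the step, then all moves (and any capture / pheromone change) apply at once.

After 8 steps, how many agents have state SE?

t=1: a0@(2,2):NE a1@(2,2):W a2@(3,2):SE a3@(3,3):SE a4@(2,3):NE a5@(0,2):W
t=2: a0@(1,3):NE a1@(1,3):NE a2@(0,3):SE a3@(0,0):SE a4@(1,0):NE a5@(1,3):SE
t=3: a0@(0,0):NE a1@(0,0):NE a2@(1,0):SE a3@(1,1):SE a4@(0,1):NE a5@(2,0):SE
t=4: a0@(3,1):NE a1@(3,1):NE a2@(2,1):SE a3@(2,2):SE a4@(3,2):NE a5@(3,1):SE
t=5: a0@(2,2):NE a1@(2,2):NE a2@(3,2):SE a3@(3,3):SE a4@(2,3):NE a5@(0,2):SE
t=6: a0@(1,3):NE a1@(1,3):NE a2@(0,3):SE a3@(0,0):SE a4@(1,0):NE a5@(1,3):SE
t=7: a0@(0,0):NE a1@(0,0):NE a2@(1,0):SE a3@(1,1):SE a4@(0,1):NE a5@(2,0):SE
t=8: a0@(3,1):NE a1@(3,1):NE a2@(2,1):SE a3@(2,2):SE a4@(3,2):NE a5@(3,1):SE

3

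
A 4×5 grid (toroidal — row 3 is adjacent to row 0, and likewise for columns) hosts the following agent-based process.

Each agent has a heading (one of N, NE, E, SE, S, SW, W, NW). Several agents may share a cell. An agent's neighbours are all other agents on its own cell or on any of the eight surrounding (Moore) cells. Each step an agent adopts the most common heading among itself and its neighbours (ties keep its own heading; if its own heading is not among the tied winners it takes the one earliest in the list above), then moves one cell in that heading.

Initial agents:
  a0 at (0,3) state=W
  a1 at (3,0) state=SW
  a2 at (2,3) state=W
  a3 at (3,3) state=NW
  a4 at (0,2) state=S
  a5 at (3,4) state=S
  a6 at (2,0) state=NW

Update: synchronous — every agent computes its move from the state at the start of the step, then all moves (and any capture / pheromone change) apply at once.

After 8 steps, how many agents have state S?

7

t=1: a0@(1,3):S a1@(0,4):SW a2@(2,2):W a3@(0,3):S a4@(1,2):S a5@(3,3):W a6@(1,4):NW
t=2: a0@(2,3):S a1@(1,4):S a2@(2,1):W a3@(1,3):S a4@(2,2):S a5@(3,2):W a6@(2,4):S
t=3: a0@(3,3):S a1@(2,4):S a2@(2,0):W a3@(2,3):S a4@(3,2):S a5@(3,1):W a6@(3,4):S
t=4: a0@(0,3):S a1@(3,4):S a2@(2,4):W a3@(3,3):S a4@(0,2):S a5@(3,0):W a6@(0,4):S
t=5: a0@(1,3):S a1@(0,4):S a2@(2,3):W a3@(0,3):S a4@(1,2):S a5@(3,4):W a6@(1,4):S
t=6: a0@(2,3):S a1@(1,4):S a2@(3,3):S a3@(1,3):S a4@(2,2):S a5@(3,3):W a6@(2,4):S
t=7: a0@(3,3):S a1@(2,4):S a2@(0,3):S a3@(2,3):S a4@(3,2):S a5@(0,3):S a6@(3,4):S
t=8: a0@(0,3):S a1@(3,4):S a2@(1,3):S a3@(3,3):S a4@(0,2):S a5@(1,3):S a6@(0,4):S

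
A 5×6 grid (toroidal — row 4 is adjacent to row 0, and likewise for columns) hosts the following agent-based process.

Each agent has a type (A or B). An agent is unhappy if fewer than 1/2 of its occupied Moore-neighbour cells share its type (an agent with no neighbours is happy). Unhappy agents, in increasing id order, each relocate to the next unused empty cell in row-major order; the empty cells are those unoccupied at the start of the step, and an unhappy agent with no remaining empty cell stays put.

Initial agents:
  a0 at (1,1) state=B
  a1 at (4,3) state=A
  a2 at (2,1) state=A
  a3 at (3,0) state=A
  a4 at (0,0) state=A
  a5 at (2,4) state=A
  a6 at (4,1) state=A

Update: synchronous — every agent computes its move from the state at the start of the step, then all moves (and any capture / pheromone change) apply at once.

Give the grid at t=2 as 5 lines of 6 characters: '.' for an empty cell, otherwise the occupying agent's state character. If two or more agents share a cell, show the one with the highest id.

t=1: a0@(0,1):B a1@(4,3):A a2@(2,1):A a3@(3,0):A a4@(0,0):A a5@(2,4):A a6@(4,1):A
t=2: a0@(0,2):B a1@(4,3):A a2@(2,1):A a3@(3,0):A a4@(0,0):A a5@(2,4):A a6@(4,1):A

A.B...
......
.A..A.
A.....
.A.A..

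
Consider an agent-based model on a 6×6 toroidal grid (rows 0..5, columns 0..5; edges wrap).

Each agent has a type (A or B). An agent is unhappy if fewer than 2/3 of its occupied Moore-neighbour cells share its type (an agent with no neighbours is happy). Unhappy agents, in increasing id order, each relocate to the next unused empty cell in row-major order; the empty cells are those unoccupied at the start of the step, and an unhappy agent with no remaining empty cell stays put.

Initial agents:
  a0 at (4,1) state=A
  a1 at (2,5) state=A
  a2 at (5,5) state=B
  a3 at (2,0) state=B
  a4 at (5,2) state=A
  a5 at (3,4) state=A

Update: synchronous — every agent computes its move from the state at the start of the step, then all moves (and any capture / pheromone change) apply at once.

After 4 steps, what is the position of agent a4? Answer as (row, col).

(0, 5)

t=1: a0@(4,1):A a1@(0,0):A a2@(5,5):B a3@(0,1):B a4@(5,2):A a5@(3,4):A
t=2: a0@(4,1):A a1@(0,2):A a2@(0,3):B a3@(0,4):B a4@(0,5):A a5@(3,4):A
t=3: a0@(4,1):A a1@(0,0):A a2@(0,1):B a3@(1,0):B a4@(1,1):A a5@(3,4):A
t=4: a0@(4,1):A a1@(0,2):A a2@(0,3):B a3@(0,4):B a4@(0,5):A a5@(3,4):A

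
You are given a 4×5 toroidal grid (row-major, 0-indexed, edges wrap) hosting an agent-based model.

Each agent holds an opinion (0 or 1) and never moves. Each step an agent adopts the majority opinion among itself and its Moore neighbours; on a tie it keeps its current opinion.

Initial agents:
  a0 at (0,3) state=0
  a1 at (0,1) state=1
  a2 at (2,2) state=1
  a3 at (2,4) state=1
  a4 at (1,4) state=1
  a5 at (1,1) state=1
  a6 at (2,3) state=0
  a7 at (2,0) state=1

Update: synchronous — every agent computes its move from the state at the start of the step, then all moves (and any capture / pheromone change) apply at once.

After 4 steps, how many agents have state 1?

7

t=1: a0@(0,3):0 a1@(0,1):1 a2@(2,2):1 a3@(2,4):1 a4@(1,4):1 a5@(1,1):1 a6@(2,3):1 a7@(2,0):1
t=2: (unchanged — steady state)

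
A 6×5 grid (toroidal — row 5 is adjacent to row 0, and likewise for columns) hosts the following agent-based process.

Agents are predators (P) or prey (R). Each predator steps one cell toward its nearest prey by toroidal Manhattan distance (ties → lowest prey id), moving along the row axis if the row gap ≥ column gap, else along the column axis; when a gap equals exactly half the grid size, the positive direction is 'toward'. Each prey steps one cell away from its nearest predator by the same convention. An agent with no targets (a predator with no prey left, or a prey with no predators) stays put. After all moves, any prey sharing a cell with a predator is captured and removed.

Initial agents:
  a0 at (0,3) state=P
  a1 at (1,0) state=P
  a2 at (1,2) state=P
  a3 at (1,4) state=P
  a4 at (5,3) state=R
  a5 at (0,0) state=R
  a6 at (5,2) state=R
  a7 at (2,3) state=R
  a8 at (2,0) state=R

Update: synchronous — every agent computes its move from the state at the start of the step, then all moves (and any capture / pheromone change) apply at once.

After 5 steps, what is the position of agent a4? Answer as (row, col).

(0, 3)

t=1: a0@(5,3):P a1@(0,0):P a2@(0,2):P a3@(0,4):P a4@(4,3):R a5@(5,0):R a6@(4,2):R a7@(3,3):R a8@(3,0):R
t=2: a0@(4,3):P a1@(5,0):P a2@(5,2):P a3@(5,4):P a4@(3,3):R a5@(4,0):R a6@(3,2):R a7@(2,3):R a8@(2,0):R
t=3: a0@(3,3):P a1@(4,0):P a2@(4,2):P a3@(4,4):P a4@(2,3):R a5@(3,0):R a6@(2,2):R a7@(1,3):R a8@(1,0):R
t=4: a0@(2,3):P a1@(3,0):P a2@(3,2):P a3@(3,4):P a4@(1,3):R a5@(2,0):R a6@(1,2):R a7@(0,3):R a8@(0,0):R
t=5: a0@(1,3):P a1@(2,0):P a2@(2,2):P a3@(2,4):P a4@(0,3):R a5@(1,0):R a6@(0,2):R a7@(5,3):R a8@(5,0):R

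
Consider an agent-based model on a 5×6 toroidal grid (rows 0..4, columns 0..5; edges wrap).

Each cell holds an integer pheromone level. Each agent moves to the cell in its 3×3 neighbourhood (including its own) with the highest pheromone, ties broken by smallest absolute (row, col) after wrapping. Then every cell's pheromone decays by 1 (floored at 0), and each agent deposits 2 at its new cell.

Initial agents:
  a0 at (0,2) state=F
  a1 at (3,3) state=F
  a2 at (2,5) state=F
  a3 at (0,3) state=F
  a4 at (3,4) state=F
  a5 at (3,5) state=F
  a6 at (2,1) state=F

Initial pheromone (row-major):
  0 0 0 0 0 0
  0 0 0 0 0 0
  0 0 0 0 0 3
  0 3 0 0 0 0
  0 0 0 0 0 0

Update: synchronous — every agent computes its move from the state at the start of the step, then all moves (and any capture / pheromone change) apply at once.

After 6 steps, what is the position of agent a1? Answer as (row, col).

(3, 1)

t=1: a0@(0,1) a1@(2,2) a2@(2,5) a3@(0,2) a4@(2,5) a5@(2,5) a6@(3,1) | pheromone: 0 2 2 0 0 0 / 0 0 0 0 0 0 / 0 0 2 0 0 8 / 0 4 0 0 0 0 / 0 0 0 0 0 0
t=2: a0@(0,1) a1@(3,1) a2@(2,5) a3@(0,1) a4@(2,5) a5@(2,5) a6@(3,1) | pheromone: 0 5 1 0 0 0 / 0 0 0 0 0 0 / 0 0 1 0 0 13 / 0 7 0 0 0 0 / 0 0 0 0 0 0
t=3: a0@(0,1) a1@(3,1) a2@(2,5) a3@(0,1) a4@(2,5) a5@(2,5) a6@(3,1) | pheromone: 0 8 0 0 0 0 / 0 0 0 0 0 0 / 0 0 0 0 0 18 / 0 10 0 0 0 0 / 0 0 0 0 0 0
t=4: a0@(0,1) a1@(3,1) a2@(2,5) a3@(0,1) a4@(2,5) a5@(2,5) a6@(3,1) | pheromone: 0 11 0 0 0 0 / 0 0 0 0 0 0 / 0 0 0 0 0 23 / 0 13 0 0 0 0 / 0 0 0 0 0 0
t=5: a0@(0,1) a1@(3,1) a2@(2,5) a3@(0,1) a4@(2,5) a5@(2,5) a6@(3,1) | pheromone: 0 14 0 0 0 0 / 0 0 0 0 0 0 / 0 0 0 0 0 28 / 0 16 0 0 0 0 / 0 0 0 0 0 0
t=6: a0@(0,1) a1@(3,1) a2@(2,5) a3@(0,1) a4@(2,5) a5@(2,5) a6@(3,1) | pheromone: 0 17 0 0 0 0 / 0 0 0 0 0 0 / 0 0 0 0 0 33 / 0 19 0 0 0 0 / 0 0 0 0 0 0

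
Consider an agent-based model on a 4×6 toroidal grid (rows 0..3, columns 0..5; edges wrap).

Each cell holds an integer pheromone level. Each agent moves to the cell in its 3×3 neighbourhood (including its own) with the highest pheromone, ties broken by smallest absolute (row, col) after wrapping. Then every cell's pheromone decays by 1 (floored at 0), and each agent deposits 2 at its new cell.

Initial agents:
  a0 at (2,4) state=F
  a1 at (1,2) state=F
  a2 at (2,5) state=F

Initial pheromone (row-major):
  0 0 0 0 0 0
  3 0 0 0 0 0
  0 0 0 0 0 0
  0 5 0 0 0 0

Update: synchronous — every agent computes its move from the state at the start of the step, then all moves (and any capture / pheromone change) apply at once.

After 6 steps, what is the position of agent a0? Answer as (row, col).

t=1: a0@(1,3) a1@(0,1) a2@(1,0) | pheromone: 0 2 0 0 0 0 / 4 0 0 2 0 0 / 0 0 0 0 0 0 / 0 4 0 0 0 0
t=2: a0@(1,3) a1@(1,0) a2@(1,0) | pheromone: 0 1 0 0 0 0 / 7 0 0 3 0 0 / 0 0 0 0 0 0 / 0 3 0 0 0 0
t=3: a0@(1,3) a1@(1,0) a2@(1,0) | pheromone: 0 0 0 0 0 0 / 10 0 0 4 0 0 / 0 0 0 0 0 0 / 0 2 0 0 0 0
t=4: a0@(1,3) a1@(1,0) a2@(1,0) | pheromone: 0 0 0 0 0 0 / 13 0 0 5 0 0 / 0 0 0 0 0 0 / 0 1 0 0 0 0
t=5: a0@(1,3) a1@(1,0) a2@(1,0) | pheromone: 0 0 0 0 0 0 / 16 0 0 6 0 0 / 0 0 0 0 0 0 / 0 0 0 0 0 0
t=6: a0@(1,3) a1@(1,0) a2@(1,0) | pheromone: 0 0 0 0 0 0 / 19 0 0 7 0 0 / 0 0 0 0 0 0 / 0 0 0 0 0 0

(1, 3)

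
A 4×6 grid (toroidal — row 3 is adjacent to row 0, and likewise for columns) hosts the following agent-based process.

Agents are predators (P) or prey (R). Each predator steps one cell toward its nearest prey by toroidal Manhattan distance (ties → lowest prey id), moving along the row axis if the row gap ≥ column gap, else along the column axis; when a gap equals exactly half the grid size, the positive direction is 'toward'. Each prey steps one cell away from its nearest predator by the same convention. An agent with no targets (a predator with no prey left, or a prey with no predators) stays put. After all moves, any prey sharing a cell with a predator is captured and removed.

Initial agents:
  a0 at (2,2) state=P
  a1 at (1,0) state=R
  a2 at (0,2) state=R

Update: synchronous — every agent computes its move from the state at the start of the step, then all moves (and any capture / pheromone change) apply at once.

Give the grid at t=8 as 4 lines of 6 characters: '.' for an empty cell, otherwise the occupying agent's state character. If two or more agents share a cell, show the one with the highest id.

..PR..
......
......
......

t=1: a0@(3,2):P a1@(1,5):R
t=2: a0@(3,3):P a1@(1,4):R
t=3: a0@(0,3):P a1@(0,4):R
t=4: a0@(0,4):P a1@(0,5):R
t=5: a0@(0,5):P a1@(0,0):R
t=6: a0@(0,0):P a1@(0,1):R
t=7: a0@(0,1):P a1@(0,2):R
t=8: a0@(0,2):P a1@(0,3):R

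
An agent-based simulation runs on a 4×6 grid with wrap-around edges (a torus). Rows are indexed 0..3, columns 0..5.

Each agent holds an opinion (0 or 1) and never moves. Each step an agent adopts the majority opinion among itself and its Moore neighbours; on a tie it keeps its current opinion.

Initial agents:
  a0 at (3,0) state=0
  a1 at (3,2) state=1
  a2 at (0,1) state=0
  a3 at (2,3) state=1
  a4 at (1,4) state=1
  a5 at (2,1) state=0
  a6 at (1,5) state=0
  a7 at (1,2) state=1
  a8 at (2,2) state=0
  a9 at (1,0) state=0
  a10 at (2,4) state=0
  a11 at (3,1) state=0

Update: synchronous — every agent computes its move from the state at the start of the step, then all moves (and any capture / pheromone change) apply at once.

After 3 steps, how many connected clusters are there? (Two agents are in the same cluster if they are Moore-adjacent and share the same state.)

t=1: a0@(3,0):0 a1@(3,2):0 a2@(0,1):0 a3@(2,3):1 a4@(1,4):1 a5@(2,1):0 a6@(1,5):0 a7@(1,2):0 a8@(2,2):0 a9@(1,0):0 a10@(2,4):0 a11@(3,1):0
t=2: a0@(3,0):0 a1@(3,2):0 a2@(0,1):0 a3@(2,3):0 a4@(1,4):1 a5@(2,1):0 a6@(1,5):0 a7@(1,2):0 a8@(2,2):0 a9@(1,0):0 a10@(2,4):0 a11@(3,1):0
t=3: a0@(3,0):0 a1@(3,2):0 a2@(0,1):0 a3@(2,3):0 a4@(1,4):0 a5@(2,1):0 a6@(1,5):0 a7@(1,2):0 a8@(2,2):0 a9@(1,0):0 a10@(2,4):0 a11@(3,1):0

1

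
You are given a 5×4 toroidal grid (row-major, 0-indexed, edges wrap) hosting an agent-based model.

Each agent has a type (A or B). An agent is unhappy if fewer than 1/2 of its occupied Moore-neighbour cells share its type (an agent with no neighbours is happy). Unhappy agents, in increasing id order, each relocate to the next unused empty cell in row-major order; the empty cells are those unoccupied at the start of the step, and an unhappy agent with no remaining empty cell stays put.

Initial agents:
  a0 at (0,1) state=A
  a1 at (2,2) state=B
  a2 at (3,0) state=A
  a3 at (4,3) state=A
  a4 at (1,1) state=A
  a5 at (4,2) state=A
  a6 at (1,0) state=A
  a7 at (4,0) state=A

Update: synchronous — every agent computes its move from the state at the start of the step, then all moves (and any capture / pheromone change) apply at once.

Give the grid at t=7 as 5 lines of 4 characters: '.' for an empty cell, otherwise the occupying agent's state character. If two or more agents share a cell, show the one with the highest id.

t=1: a0@(0,1):A a1@(0,0):B a2@(3,0):A a3@(4,3):A a4@(1,1):A a5@(4,2):A a6@(1,0):A a7@(4,0):A
t=2: a0@(0,1):A a1@(0,2):B a2@(3,0):A a3@(4,3):A a4@(1,1):A a5@(4,2):A a6@(1,0):A a7@(4,0):A
t=3: a0@(0,1):A a1@(0,0):B a2@(3,0):A a3@(4,3):A a4@(1,1):A a5@(4,2):A a6@(1,0):A a7@(4,0):A
t=4: a0@(0,1):A a1@(0,2):B a2@(3,0):A a3@(4,3):A a4@(1,1):A a5@(4,2):A a6@(1,0):A a7@(4,0):A
t=5: a0@(0,1):A a1@(0,0):B a2@(3,0):A a3@(4,3):A a4@(1,1):A a5@(4,2):A a6@(1,0):A a7@(4,0):A
t=6: a0@(0,1):A a1@(0,2):B a2@(3,0):A a3@(4,3):A a4@(1,1):A a5@(4,2):A a6@(1,0):A a7@(4,0):A
t=7: a0@(0,1):A a1@(0,0):B a2@(3,0):A a3@(4,3):A a4@(1,1):A a5@(4,2):A a6@(1,0):A a7@(4,0):A

BA..
AA..
....
A...
A.AA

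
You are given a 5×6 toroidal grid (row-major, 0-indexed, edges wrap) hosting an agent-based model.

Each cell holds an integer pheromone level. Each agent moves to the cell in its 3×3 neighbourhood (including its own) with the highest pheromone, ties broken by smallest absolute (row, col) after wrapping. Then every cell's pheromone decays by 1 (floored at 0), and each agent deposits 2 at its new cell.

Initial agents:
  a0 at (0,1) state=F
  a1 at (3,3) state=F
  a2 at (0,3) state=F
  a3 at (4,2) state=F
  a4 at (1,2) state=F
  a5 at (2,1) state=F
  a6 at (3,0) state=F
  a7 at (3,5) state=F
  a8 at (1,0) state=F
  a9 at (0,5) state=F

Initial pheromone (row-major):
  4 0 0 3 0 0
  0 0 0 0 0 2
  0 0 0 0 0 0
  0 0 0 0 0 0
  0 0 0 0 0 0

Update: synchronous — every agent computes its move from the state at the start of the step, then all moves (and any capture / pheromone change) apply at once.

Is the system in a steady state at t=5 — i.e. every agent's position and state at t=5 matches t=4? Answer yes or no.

t=1: a0@(0,0) a1@(2,2) a2@(0,3) a3@(0,3) a4@(0,3) a5@(1,0) a6@(2,0) a7@(2,0) a8@(0,0) a9@(0,0) | pheromone: 9 0 0 8 0 0 / 2 0 0 0 0 1 / 4 0 2 0 0 0 / 0 0 0 0 0 0 / 0 0 0 0 0 0
t=2: a0@(0,0) a1@(2,2) a2@(0,3) a3@(0,3) a4@(0,3) a5@(0,0) a6@(2,0) a7@(2,0) a8@(0,0) a9@(0,0) | pheromone: 16 0 0 13 0 0 / 1 0 0 0 0 0 / 7 0 3 0 0 0 / 0 0 0 0 0 0 / 0 0 0 0 0 0
t=3: a0@(0,0) a1@(2,2) a2@(0,3) a3@(0,3) a4@(0,3) a5@(0,0) a6@(2,0) a7@(2,0) a8@(0,0) a9@(0,0) | pheromone: 23 0 0 18 0 0 / 0 0 0 0 0 0 / 10 0 4 0 0 0 / 0 0 0 0 0 0 / 0 0 0 0 0 0
t=4: a0@(0,0) a1@(2,2) a2@(0,3) a3@(0,3) a4@(0,3) a5@(0,0) a6@(2,0) a7@(2,0) a8@(0,0) a9@(0,0) | pheromone: 30 0 0 23 0 0 / 0 0 0 0 0 0 / 13 0 5 0 0 0 / 0 0 0 0 0 0 / 0 0 0 0 0 0
t=5: a0@(0,0) a1@(2,2) a2@(0,3) a3@(0,3) a4@(0,3) a5@(0,0) a6@(2,0) a7@(2,0) a8@(0,0) a9@(0,0) | pheromone: 37 0 0 28 0 0 / 0 0 0 0 0 0 / 16 0 6 0 0 0 / 0 0 0 0 0 0 / 0 0 0 0 0 0

yes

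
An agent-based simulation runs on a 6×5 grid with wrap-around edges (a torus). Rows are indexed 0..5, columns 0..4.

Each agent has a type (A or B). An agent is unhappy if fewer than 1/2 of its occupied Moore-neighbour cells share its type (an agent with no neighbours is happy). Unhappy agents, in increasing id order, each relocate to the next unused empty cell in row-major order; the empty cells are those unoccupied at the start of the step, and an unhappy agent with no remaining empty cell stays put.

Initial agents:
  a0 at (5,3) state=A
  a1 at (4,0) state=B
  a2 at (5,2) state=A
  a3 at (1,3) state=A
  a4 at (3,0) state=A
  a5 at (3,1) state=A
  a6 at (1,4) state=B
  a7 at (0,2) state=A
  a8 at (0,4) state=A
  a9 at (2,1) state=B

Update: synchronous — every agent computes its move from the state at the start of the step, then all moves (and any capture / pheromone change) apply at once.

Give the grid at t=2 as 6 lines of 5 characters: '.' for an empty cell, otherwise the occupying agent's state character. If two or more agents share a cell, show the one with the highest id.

B.AAA
BBAA.
.....
.....
.....
..AA.

t=1: a0@(5,3):A a1@(0,0):B a2@(5,2):A a3@(1,3):A a4@(0,1):A a5@(0,3):A a6@(1,0):B a7@(0,2):A a8@(0,4):A a9@(1,1):B
t=2: a0@(5,3):A a1@(0,0):B a2@(5,2):A a3@(1,3):A a4@(1,2):A a5@(0,3):A a6@(1,0):B a7@(0,2):A a8@(0,4):A a9@(1,1):B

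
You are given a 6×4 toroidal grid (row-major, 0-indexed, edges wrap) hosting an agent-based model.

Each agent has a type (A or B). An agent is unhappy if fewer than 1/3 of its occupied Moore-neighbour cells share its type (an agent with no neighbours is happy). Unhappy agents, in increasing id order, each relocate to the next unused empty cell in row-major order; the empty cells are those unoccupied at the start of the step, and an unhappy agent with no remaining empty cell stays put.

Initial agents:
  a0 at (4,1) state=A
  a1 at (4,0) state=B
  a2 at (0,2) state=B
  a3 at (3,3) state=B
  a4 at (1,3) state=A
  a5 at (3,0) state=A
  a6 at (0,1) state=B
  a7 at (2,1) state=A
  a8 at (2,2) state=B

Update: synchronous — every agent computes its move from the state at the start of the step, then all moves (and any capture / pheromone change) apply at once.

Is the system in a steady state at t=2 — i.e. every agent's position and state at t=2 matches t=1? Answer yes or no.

t=1: a0@(4,1):A a1@(4,0):B a2@(0,2):B a3@(3,3):B a4@(0,0):A a5@(3,0):A a6@(0,1):B a7@(2,1):A a8@(2,2):B
t=2: a0@(4,1):A a1@(4,0):B a2@(0,2):B a3@(3,3):B a4@(0,3):A a5@(3,0):A a6@(0,1):B a7@(2,1):A a8@(2,2):B

no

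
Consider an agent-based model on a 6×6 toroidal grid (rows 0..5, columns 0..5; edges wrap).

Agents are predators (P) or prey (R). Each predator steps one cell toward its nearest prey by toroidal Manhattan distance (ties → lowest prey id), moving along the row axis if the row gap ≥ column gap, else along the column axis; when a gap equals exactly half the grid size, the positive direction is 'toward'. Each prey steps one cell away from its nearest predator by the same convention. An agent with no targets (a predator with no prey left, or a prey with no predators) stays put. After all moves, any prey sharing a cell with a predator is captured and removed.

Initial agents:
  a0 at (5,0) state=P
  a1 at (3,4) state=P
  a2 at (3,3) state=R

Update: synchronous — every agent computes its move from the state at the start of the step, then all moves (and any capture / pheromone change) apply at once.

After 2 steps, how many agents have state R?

t=1: a0@(5,1):P a1@(3,3):P a2@(3,2):R
t=2: a0@(4,1):P a1@(3,2):P a2@(3,1):R

1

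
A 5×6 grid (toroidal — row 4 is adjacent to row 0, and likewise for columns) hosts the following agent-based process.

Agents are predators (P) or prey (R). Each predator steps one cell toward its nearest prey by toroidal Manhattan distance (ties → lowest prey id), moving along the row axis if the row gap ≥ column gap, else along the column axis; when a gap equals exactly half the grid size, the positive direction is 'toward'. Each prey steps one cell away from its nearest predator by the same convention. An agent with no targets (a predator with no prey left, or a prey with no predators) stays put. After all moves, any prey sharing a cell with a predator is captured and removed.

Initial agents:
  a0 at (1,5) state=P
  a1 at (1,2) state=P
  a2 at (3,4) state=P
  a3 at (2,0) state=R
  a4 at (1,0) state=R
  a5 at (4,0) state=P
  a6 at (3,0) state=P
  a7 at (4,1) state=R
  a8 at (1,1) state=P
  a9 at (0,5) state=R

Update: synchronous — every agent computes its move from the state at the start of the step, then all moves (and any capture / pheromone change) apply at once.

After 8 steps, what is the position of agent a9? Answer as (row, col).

t=1: a0@(1,0):P a1@(1,1):P a2@(3,5):P a5@(4,1):P a6@(2,0):P a7@(4,2):R a8@(1,0):P a9@(4,5):R
t=2: a0@(0,0):P a1@(0,1):P a2@(4,5):P a5@(4,2):P a6@(3,0):P a7@(4,3):R a8@(0,0):P a9@(0,5):R
t=3: a0@(0,5):P a1@(0,0):P a2@(0,5):P a5@(4,3):P a6@(4,0):P a7@(4,4):R a8@(0,5):P a9@(0,4):R
t=4: a0@(0,4):P a1@(0,5):P a2@(0,4):P a5@(4,4):P a6@(4,5):P a8@(0,4):P a9@(0,3):R
t=5: a0@(0,3):P a1@(0,4):P a2@(0,3):P a5@(0,4):P a6@(4,4):P a8@(0,3):P a9@(0,2):R
t=6: a0@(0,2):P a1@(0,3):P a2@(0,2):P a5@(0,3):P a6@(4,3):P a8@(0,2):P a9@(0,1):R
t=7: a0@(0,1):P a1@(0,2):P a2@(0,1):P a5@(0,2):P a6@(4,2):P a8@(0,1):P a9@(0,0):R
t=8: a0@(0,0):P a1@(0,1):P a2@(0,0):P a5@(0,1):P a6@(4,1):P a8@(0,0):P a9@(0,5):R

(0, 5)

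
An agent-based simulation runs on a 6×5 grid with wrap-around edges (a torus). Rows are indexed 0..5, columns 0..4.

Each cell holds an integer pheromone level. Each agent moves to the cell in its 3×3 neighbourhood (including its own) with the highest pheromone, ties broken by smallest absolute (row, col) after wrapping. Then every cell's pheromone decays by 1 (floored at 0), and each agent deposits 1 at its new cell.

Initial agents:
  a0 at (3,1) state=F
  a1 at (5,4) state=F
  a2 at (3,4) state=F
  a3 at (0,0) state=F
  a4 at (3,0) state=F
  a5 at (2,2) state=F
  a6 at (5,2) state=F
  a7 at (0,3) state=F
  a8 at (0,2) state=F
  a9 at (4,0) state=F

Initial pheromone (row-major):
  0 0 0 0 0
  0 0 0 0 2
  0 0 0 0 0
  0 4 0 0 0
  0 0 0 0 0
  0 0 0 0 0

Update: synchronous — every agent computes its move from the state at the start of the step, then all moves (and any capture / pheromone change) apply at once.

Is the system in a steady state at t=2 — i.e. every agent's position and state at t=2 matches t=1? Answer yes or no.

no

t=1: a0@(3,1) a1@(0,0) a2@(2,0) a3@(1,4) a4@(3,1) a5@(3,1) a6@(0,1) a7@(1,4) a8@(0,1) a9@(3,1) | pheromone: 1 2 0 0 0 / 0 0 0 0 3 / 1 0 0 0 0 / 0 7 0 0 0 / 0 0 0 0 0 / 0 0 0 0 0
t=2: a0@(3,1) a1@(1,4) a2@(3,1) a3@(1,4) a4@(3,1) a5@(3,1) a6@(0,1) a7@(1,4) a8@(0,1) a9@(3,1) | pheromone: 0 3 0 0 0 / 0 0 0 0 5 / 0 0 0 0 0 / 0 11 0 0 0 / 0 0 0 0 0 / 0 0 0 0 0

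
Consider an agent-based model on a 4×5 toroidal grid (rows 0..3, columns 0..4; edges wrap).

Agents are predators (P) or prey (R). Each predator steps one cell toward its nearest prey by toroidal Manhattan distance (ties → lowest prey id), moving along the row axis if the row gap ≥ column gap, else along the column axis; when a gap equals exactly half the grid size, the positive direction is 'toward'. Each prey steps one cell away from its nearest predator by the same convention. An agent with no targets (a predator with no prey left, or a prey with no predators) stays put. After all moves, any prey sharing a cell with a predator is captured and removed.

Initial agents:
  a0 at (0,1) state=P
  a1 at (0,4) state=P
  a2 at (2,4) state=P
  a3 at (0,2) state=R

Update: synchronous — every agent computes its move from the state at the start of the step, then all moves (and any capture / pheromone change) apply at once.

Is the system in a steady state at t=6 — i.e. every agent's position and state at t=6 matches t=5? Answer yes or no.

yes

t=1: a0@(0,2):P a1@(0,3):P a2@(3,4):P
t=2: (unchanged — steady state)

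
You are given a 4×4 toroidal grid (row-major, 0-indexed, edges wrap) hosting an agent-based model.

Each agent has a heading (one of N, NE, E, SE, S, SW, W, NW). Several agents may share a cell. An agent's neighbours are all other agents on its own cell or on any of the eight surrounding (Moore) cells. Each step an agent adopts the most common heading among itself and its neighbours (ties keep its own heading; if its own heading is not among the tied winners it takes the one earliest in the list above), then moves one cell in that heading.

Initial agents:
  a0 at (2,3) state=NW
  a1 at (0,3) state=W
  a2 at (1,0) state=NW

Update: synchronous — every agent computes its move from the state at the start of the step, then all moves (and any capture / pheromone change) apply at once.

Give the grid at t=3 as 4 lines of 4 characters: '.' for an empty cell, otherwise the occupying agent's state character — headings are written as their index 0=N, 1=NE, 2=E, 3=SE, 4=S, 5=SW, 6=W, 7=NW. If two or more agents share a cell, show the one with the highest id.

....
....
77..
7...

t=1: a0@(1,2):NW a1@(0,2):W a2@(0,3):NW
t=2: a0@(0,1):NW a1@(3,1):NW a2@(3,2):NW
t=3: a0@(3,0):NW a1@(2,0):NW a2@(2,1):NW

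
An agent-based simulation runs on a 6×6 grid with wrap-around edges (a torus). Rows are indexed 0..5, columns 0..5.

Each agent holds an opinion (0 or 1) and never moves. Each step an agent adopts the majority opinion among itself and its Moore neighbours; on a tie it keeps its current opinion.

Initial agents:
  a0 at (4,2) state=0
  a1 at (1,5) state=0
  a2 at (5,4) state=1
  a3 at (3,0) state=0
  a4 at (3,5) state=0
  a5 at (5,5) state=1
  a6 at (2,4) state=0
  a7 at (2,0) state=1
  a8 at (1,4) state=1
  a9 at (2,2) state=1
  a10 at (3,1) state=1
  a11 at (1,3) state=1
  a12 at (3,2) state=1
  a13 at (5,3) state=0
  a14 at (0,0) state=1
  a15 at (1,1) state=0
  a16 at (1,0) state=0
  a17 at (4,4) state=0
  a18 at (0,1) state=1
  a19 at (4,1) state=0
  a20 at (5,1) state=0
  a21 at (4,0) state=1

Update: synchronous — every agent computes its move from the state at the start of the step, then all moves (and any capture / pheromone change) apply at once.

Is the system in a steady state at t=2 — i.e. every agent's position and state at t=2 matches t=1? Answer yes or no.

t=1: a0@(4,2):0 a1@(1,5):0 a2@(5,4):1 a3@(3,0):0 a4@(3,5):0 a5@(5,5):1 a6@(2,4):0 a7@(2,0):0 a8@(1,4):1 a9@(2,2):1 a10@(3,1):1 a11@(1,3):1 a12@(3,2):1 a13@(5,3):0 a14@(0,0):0 a15@(1,1):1 a16@(1,0):0 a17@(4,4):0 a18@(0,1):0 a19@(4,1):0 a20@(5,1):0 a21@(4,0):0
t=2: a0@(4,2):0 a1@(1,5):0 a2@(5,4):1 a3@(3,0):0 a4@(3,5):0 a5@(5,5):0 a6@(2,4):0 a7@(2,0):0 a8@(1,4):1 a9@(2,2):1 a10@(3,1):0 a11@(1,3):1 a12@(3,2):1 a13@(5,3):0 a14@(0,0):0 a15@(1,1):0 a16@(1,0):0 a17@(4,4):0 a18@(0,1):0 a19@(4,1):0 a20@(5,1):0 a21@(4,0):0

no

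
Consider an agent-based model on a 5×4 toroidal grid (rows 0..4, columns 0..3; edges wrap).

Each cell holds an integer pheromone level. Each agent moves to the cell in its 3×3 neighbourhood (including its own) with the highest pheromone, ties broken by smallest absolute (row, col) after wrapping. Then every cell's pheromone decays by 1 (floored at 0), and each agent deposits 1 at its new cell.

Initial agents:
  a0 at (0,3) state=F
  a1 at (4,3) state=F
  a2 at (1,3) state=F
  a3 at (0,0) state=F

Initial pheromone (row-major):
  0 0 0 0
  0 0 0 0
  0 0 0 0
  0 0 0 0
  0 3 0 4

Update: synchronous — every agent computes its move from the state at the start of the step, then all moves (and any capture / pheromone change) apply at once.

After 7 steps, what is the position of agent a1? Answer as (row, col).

(4, 3)

t=1: a0@(4,3) a1@(4,3) a2@(0,0) a3@(4,3) | pheromone: 1 0 0 0 / 0 0 0 0 / 0 0 0 0 / 0 0 0 0 / 0 2 0 6
t=2: a0@(4,3) a1@(4,3) a2@(4,3) a3@(4,3) | pheromone: 0 0 0 0 / 0 0 0 0 / 0 0 0 0 / 0 0 0 0 / 0 1 0 9
t=3: a0@(4,3) a1@(4,3) a2@(4,3) a3@(4,3) | pheromone: 0 0 0 0 / 0 0 0 0 / 0 0 0 0 / 0 0 0 0 / 0 0 0 12
t=4: a0@(4,3) a1@(4,3) a2@(4,3) a3@(4,3) | pheromone: 0 0 0 0 / 0 0 0 0 / 0 0 0 0 / 0 0 0 0 / 0 0 0 15
t=5: a0@(4,3) a1@(4,3) a2@(4,3) a3@(4,3) | pheromone: 0 0 0 0 / 0 0 0 0 / 0 0 0 0 / 0 0 0 0 / 0 0 0 18
t=6: a0@(4,3) a1@(4,3) a2@(4,3) a3@(4,3) | pheromone: 0 0 0 0 / 0 0 0 0 / 0 0 0 0 / 0 0 0 0 / 0 0 0 21
t=7: a0@(4,3) a1@(4,3) a2@(4,3) a3@(4,3) | pheromone: 0 0 0 0 / 0 0 0 0 / 0 0 0 0 / 0 0 0 0 / 0 0 0 24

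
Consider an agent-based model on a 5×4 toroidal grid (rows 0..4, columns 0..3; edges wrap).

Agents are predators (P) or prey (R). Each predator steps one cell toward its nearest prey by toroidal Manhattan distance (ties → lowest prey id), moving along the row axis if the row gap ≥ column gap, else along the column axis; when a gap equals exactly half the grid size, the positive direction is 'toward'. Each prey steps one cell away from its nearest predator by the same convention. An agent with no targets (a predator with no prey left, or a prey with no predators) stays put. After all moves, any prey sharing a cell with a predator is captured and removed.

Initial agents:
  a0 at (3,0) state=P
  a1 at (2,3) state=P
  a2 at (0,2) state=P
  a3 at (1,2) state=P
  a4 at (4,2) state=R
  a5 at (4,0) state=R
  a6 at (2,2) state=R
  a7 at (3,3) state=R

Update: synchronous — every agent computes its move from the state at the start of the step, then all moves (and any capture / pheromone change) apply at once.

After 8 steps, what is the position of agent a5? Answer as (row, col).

(2, 0)

t=1: a0@(4,0):P a1@(2,2):P a2@(4,2):P a3@(2,2):P a4@(3,2):R a5@(0,0):R a6@(2,1):R a7@(3,2):R
t=2: a0@(0,0):P a1@(3,2):P a2@(3,2):P a3@(3,2):P a4@(4,2):R a5@(1,0):R a6@(2,0):R a7@(4,2):R
t=3: a0@(1,0):P a1@(4,2):P a2@(4,2):P a3@(4,2):P a4@(0,2):R a5@(2,0):R a6@(3,0):R a7@(0,2):R
t=4: a0@(2,0):P a1@(0,2):P a2@(0,2):P a3@(0,2):P a4@(1,2):R a5@(3,0):R a6@(4,0):R a7@(1,2):R
t=5: a0@(3,0):P a1@(1,2):P a2@(1,2):P a3@(1,2):P a4@(2,2):R a5@(4,0):R a6@(0,0):R a7@(2,2):R
t=6: a0@(4,0):P a1@(2,2):P a2@(2,2):P a3@(2,2):P a4@(3,2):R a5@(0,0):R a6@(1,0):R a7@(3,2):R
t=7: a0@(0,0):P a1@(3,2):P a2@(3,2):P a3@(3,2):P a4@(4,2):R a5@(1,0):R a6@(2,0):R a7@(4,2):R
t=8: a0@(1,0):P a1@(4,2):P a2@(4,2):P a3@(4,2):P a4@(0,2):R a5@(2,0):R a6@(3,0):R a7@(0,2):R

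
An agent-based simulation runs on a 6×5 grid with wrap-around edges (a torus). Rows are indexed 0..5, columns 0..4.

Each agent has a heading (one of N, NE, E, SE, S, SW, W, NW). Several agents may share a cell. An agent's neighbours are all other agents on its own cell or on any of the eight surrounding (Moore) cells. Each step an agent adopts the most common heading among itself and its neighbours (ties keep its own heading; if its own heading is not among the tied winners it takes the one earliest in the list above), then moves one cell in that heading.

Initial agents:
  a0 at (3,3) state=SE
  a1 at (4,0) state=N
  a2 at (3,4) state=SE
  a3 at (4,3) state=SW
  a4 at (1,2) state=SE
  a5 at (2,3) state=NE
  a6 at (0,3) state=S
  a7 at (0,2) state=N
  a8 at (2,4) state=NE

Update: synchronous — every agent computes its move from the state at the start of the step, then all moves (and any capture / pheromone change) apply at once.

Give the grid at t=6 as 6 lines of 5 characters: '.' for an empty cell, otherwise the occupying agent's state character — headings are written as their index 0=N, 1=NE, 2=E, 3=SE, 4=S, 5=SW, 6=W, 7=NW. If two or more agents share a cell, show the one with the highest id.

...4.
...3.
33..3
3...3
3...3
.....

t=1: a0@(4,4):SE a1@(3,0):N a2@(4,0):SE a3@(5,4):SE a4@(2,3):SE a5@(3,4):SE a6@(1,3):S a7@(5,2):N a8@(1,0):NE
t=2: a0@(5,0):SE a1@(4,1):SE a2@(5,1):SE a3@(0,0):SE a4@(3,4):SE a5@(4,0):SE a6@(2,3):S a7@(4,2):N a8@(0,1):NE
t=3: a0@(0,1):SE a1@(5,2):SE a2@(0,2):SE a3@(1,1):SE a4@(4,0):SE a5@(5,1):SE a6@(3,3):S a7@(5,3):SE a8@(1,2):SE
t=4: a0@(1,2):SE a1@(0,3):SE a2@(1,3):SE a3@(2,2):SE a4@(5,1):SE a5@(0,2):SE a6@(4,3):S a7@(0,4):SE a8@(2,3):SE
t=5: a0@(2,3):SE a1@(1,4):SE a2@(2,4):SE a3@(3,3):SE a4@(0,2):SE a5@(1,3):SE a6@(5,3):S a7@(1,0):SE a8@(3,4):SE
t=6: a0@(3,4):SE a1@(2,0):SE a2@(3,0):SE a3@(4,4):SE a4@(1,3):SE a5@(2,4):SE a6@(0,3):S a7@(2,1):SE a8@(4,0):SE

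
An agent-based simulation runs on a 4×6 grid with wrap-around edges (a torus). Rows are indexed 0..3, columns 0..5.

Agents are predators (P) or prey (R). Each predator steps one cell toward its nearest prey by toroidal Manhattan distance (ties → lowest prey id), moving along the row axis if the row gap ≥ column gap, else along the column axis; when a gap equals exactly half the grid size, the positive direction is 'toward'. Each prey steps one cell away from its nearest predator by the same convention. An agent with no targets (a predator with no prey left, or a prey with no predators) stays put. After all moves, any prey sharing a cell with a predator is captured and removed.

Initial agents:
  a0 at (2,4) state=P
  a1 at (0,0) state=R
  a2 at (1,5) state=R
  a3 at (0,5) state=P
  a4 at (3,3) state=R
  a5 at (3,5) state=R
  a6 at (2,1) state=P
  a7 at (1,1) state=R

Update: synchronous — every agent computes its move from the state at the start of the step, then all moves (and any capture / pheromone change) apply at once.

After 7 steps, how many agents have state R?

2

t=1: a0@(1,4):P a1@(0,1):R a2@(2,5):R a3@(0,0):P a4@(0,3):R a5@(2,5):R a6@(1,1):P a7@(0,1):R
t=2: a0@(2,4):P a1@(0,2):R a2@(3,5):R a3@(0,1):P a4@(3,3):R a5@(3,5):R a6@(0,1):P a7@(0,2):R
t=3: a0@(3,4):P a1@(0,3):R a2@(0,5):R a3@(0,2):P a4@(0,3):R a5@(0,5):R a6@(0,2):P a7@(0,3):R
t=4: a0@(0,4):P a2@(1,5):R a3@(0,3):P a5@(1,5):R a6@(0,3):P
t=5: a0@(1,4):P a2@(2,5):R a3@(0,4):P a5@(2,5):R a6@(0,4):P
t=6: a0@(2,4):P a2@(3,5):R a3@(1,4):P a5@(3,5):R a6@(1,4):P
t=7: a0@(3,4):P a2@(0,5):R a3@(2,4):P a5@(0,5):R a6@(2,4):P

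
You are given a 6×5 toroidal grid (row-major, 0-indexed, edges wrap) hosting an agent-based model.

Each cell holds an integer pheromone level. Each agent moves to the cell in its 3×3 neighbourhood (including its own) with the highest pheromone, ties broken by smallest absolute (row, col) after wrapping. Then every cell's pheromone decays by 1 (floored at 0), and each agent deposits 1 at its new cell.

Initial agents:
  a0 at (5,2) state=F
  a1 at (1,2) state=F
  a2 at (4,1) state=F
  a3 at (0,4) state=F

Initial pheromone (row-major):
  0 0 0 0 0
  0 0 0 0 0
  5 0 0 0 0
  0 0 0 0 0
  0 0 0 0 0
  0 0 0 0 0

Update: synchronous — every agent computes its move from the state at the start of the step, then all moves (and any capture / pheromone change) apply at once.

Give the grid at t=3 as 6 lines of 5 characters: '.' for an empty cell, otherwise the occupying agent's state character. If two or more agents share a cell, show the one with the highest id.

.F...
.....
F....
.....
.....
.....

t=1: a0@(0,1) a1@(0,1) a2@(3,0) a3@(0,0) | pheromone: 1 2 0 0 0 / 0 0 0 0 0 / 4 0 0 0 0 / 1 0 0 0 0 / 0 0 0 0 0 / 0 0 0 0 0
t=2: a0@(0,1) a1@(0,1) a2@(2,0) a3@(0,1) | pheromone: 0 4 0 0 0 / 0 0 0 0 0 / 4 0 0 0 0 / 0 0 0 0 0 / 0 0 0 0 0 / 0 0 0 0 0
t=3: a0@(0,1) a1@(0,1) a2@(2,0) a3@(0,1) | pheromone: 0 6 0 0 0 / 0 0 0 0 0 / 4 0 0 0 0 / 0 0 0 0 0 / 0 0 0 0 0 / 0 0 0 0 0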